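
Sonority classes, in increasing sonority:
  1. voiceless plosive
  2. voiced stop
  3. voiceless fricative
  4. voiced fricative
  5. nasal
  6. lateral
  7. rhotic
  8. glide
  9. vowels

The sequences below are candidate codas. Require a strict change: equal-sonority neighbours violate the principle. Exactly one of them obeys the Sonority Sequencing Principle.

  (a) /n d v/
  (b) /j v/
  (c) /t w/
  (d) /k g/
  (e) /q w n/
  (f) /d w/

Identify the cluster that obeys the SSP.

(a) /n d v/: profile 5-2-4 — violates.
(b) /j v/: profile 8-4 — obeys.
(c) /t w/: profile 1-8 — violates.
(d) /k g/: profile 1-2 — violates.
(e) /q w n/: profile 1-8-5 — violates.
(f) /d w/: profile 2-8 — violates.

b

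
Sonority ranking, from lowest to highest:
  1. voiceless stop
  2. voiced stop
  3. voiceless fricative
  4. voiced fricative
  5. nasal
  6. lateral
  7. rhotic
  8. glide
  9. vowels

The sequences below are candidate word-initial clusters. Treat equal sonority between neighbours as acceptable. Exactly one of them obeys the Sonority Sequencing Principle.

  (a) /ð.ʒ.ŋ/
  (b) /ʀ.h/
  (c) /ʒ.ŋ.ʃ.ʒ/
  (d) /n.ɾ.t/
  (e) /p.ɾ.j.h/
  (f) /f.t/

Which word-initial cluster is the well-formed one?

(a) /ð.ʒ.ŋ/: profile 4-4-5 — obeys.
(b) /ʀ.h/: profile 7-3 — violates.
(c) /ʒ.ŋ.ʃ.ʒ/: profile 4-5-3-4 — violates.
(d) /n.ɾ.t/: profile 5-7-1 — violates.
(e) /p.ɾ.j.h/: profile 1-7-8-3 — violates.
(f) /f.t/: profile 3-1 — violates.

a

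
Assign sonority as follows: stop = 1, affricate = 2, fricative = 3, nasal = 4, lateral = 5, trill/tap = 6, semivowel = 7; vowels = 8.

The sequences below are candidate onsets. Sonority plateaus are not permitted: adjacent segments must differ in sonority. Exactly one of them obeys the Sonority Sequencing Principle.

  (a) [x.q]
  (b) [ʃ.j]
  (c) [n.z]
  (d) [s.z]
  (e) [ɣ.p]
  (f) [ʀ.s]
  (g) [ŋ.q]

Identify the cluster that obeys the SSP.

b

(a) sonority 3-1: ill-formed.
(b) sonority 3-7: well-formed.
(c) sonority 4-3: ill-formed.
(d) sonority 3-3: ill-formed.
(e) sonority 3-1: ill-formed.
(f) sonority 6-3: ill-formed.
(g) sonority 4-1: ill-formed.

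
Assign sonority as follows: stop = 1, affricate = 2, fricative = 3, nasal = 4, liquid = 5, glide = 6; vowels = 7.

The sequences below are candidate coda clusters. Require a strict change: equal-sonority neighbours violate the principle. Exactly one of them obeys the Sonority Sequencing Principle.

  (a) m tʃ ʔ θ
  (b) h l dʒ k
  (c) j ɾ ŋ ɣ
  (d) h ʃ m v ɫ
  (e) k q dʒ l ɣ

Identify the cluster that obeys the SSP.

(a) m tʃ ʔ θ: profile 4-2-1-3 — violates.
(b) h l dʒ k: profile 3-5-2-1 — violates.
(c) j ɾ ŋ ɣ: profile 6-5-4-3 — obeys.
(d) h ʃ m v ɫ: profile 3-3-4-3-5 — violates.
(e) k q dʒ l ɣ: profile 1-1-2-5-3 — violates.

c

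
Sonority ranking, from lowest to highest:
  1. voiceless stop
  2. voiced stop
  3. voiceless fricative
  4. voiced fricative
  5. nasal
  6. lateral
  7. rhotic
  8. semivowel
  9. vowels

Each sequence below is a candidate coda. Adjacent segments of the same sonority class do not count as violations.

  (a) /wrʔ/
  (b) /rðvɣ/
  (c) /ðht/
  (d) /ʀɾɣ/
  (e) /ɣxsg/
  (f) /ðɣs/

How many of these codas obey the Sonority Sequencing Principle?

6

(a) sonority 8-7-1: well-formed.
(b) sonority 7-4-4-4: well-formed.
(c) sonority 4-3-1: well-formed.
(d) sonority 7-7-4: well-formed.
(e) sonority 4-3-3-2: well-formed.
(f) sonority 4-4-3: well-formed.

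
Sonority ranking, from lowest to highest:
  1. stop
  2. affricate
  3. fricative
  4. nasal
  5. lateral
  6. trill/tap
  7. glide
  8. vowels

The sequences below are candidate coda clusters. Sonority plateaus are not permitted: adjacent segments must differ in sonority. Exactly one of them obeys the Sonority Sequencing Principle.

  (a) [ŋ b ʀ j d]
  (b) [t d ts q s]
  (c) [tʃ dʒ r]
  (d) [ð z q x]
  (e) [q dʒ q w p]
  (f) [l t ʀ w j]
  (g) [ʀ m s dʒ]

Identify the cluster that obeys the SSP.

(a) sonority 4-1-6-7-1: ill-formed.
(b) sonority 1-1-2-1-3: ill-formed.
(c) sonority 2-2-6: ill-formed.
(d) sonority 3-3-1-3: ill-formed.
(e) sonority 1-2-1-7-1: ill-formed.
(f) sonority 5-1-6-7-7: ill-formed.
(g) sonority 6-4-3-2: well-formed.

g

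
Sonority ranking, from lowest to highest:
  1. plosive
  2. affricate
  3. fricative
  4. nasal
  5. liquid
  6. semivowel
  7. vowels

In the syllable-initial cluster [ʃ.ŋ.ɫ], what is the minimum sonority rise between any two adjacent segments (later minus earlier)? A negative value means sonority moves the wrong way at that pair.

/ʃ/ — fricative, sonority 3.
/ŋ/ — nasal, sonority 4.
/ɫ/ — liquid, sonority 5.
/ʃ/→/ŋ/: change +1.
/ŋ/→/ɫ/: change +1.
Minimum = 1.

1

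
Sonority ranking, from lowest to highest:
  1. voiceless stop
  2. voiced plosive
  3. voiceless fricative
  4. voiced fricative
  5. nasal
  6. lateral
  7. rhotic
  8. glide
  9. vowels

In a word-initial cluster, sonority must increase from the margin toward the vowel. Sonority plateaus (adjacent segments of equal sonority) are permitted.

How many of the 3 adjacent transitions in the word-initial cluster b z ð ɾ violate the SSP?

/b/: voiced plosive = 2.
/z/: voiced fricative = 4.
/ð/: voiced fricative = 4.
/ɾ/: rhotic = 7.
/b/→/z/: 2→4 (rises) — ok.
/z/→/ð/: 4→4 (plateau, allowed) — ok.
/ð/→/ɾ/: 4→7 (rises) — ok.

0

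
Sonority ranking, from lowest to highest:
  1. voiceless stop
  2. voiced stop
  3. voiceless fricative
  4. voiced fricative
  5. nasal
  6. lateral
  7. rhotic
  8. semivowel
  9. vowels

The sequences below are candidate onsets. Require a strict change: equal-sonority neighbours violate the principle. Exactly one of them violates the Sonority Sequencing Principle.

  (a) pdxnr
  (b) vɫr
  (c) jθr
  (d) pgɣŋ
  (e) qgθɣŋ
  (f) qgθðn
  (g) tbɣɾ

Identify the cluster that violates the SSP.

(a) 1-2-3-5-7 → obeys
(b) 4-6-7 → obeys
(c) 8-3-7 → violates
(d) 1-2-4-5 → obeys
(e) 1-2-3-4-5 → obeys
(f) 1-2-3-4-5 → obeys
(g) 1-2-4-7 → obeys

c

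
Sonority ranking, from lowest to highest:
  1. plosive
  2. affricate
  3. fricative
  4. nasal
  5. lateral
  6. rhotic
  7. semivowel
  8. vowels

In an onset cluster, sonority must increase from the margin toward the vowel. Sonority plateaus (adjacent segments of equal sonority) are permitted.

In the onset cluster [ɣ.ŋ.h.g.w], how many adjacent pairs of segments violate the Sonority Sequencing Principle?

/ɣ/: fricative = 3.
/ŋ/: nasal = 4.
/h/: fricative = 3.
/g/: plosive = 1.
/w/: semivowel = 7.
/ɣ/→/ŋ/: 3→4 (rises) — ok.
/ŋ/→/h/: 4→3 (does not rise) — violation.
/h/→/g/: 3→1 (does not rise) — violation.
/g/→/w/: 1→7 (rises) — ok.

2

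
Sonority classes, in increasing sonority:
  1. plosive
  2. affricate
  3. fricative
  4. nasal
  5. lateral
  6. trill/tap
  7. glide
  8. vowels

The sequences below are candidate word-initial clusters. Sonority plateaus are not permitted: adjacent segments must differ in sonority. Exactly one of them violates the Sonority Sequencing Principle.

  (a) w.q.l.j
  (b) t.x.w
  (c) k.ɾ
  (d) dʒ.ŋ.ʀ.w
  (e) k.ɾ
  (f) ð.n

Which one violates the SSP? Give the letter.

(a) w.q.l.j: profile 7-1-5-7 — violates.
(b) t.x.w: profile 1-3-7 — obeys.
(c) k.ɾ: profile 1-6 — obeys.
(d) dʒ.ŋ.ʀ.w: profile 2-4-6-7 — obeys.
(e) k.ɾ: profile 1-6 — obeys.
(f) ð.n: profile 3-4 — obeys.

a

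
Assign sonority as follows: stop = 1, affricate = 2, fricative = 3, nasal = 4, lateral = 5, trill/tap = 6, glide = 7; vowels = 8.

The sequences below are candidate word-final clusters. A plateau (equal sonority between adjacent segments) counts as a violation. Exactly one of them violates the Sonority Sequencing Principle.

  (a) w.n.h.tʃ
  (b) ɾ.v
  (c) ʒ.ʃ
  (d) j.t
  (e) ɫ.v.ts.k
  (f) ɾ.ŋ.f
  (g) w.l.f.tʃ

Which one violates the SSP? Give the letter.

c

(a) 7-4-3-2 → obeys
(b) 6-3 → obeys
(c) 3-3 → violates
(d) 7-1 → obeys
(e) 5-3-2-1 → obeys
(f) 6-4-3 → obeys
(g) 7-5-3-2 → obeys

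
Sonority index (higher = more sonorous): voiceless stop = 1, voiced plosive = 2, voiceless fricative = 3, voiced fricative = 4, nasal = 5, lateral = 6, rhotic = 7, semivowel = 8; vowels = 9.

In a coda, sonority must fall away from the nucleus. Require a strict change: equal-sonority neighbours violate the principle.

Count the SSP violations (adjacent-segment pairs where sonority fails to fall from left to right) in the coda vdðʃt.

1

/v/: voiced fricative = 4.
/d/: voiced plosive = 2.
/ð/: voiced fricative = 4.
/ʃ/: voiceless fricative = 3.
/t/: voiceless stop = 1.
/v/→/d/: 4→2 (falls) — ok.
/d/→/ð/: 2→4 (does not fall) — violation.
/ð/→/ʃ/: 4→3 (falls) — ok.
/ʃ/→/t/: 3→1 (falls) — ok.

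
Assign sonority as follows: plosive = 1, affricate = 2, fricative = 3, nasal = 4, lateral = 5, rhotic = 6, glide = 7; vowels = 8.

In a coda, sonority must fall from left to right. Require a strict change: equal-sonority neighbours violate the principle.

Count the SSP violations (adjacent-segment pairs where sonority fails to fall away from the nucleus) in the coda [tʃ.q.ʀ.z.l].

/tʃ/ — affricate, sonority 2.
/q/ — plosive, sonority 1.
/ʀ/ — rhotic, sonority 6.
/z/ — fricative, sonority 3.
/l/ — lateral, sonority 5.
/tʃ/→/q/: 2→1 (falls) — ok.
/q/→/ʀ/: 1→6 (does not fall) — violation.
/ʀ/→/z/: 6→3 (falls) — ok.
/z/→/l/: 3→5 (does not fall) — violation.

2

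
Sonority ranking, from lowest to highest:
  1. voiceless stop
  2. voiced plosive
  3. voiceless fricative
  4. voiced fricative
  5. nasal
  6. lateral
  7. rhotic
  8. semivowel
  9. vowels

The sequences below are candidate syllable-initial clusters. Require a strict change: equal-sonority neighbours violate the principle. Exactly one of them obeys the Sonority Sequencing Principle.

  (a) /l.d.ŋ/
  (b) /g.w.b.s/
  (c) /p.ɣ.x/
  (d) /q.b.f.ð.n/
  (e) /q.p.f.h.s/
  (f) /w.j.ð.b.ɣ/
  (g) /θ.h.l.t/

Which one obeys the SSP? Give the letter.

d

(a) 6-2-5 → violates
(b) 2-8-2-3 → violates
(c) 1-4-3 → violates
(d) 1-2-3-4-5 → obeys
(e) 1-1-3-3-3 → violates
(f) 8-8-4-2-4 → violates
(g) 3-3-6-1 → violates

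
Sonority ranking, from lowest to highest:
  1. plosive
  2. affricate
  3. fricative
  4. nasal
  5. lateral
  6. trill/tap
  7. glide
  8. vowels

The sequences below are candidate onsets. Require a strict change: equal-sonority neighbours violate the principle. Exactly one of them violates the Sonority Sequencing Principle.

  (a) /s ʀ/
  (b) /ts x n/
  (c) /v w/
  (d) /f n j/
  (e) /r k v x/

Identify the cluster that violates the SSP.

e

(a) /s ʀ/: profile 3-6 — obeys.
(b) /ts x n/: profile 2-3-4 — obeys.
(c) /v w/: profile 3-7 — obeys.
(d) /f n j/: profile 3-4-7 — obeys.
(e) /r k v x/: profile 6-1-3-3 — violates.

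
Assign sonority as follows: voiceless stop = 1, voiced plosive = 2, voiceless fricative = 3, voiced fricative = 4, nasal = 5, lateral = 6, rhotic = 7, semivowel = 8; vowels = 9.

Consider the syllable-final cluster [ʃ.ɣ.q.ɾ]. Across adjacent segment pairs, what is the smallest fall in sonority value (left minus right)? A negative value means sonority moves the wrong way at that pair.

-6

/ʃ/: voiceless fricative = 3.
/ɣ/: voiced fricative = 4.
/q/: voiceless stop = 1.
/ɾ/: rhotic = 7.
/ʃ/→/ɣ/: change -1.
/ɣ/→/q/: change +3.
/q/→/ɾ/: change -6.
Minimum = -6.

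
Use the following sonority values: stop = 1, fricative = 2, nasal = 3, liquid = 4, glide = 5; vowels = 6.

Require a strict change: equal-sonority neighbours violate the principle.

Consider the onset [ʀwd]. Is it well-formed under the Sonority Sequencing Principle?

/ʀ/: liquid = 4.
/w/: glide = 5.
/d/: stop = 1.
The profile is 4-5-1. Between /w/ (5) and /d/ (1) sonority does not rise, so the cluster violates the SSP.

no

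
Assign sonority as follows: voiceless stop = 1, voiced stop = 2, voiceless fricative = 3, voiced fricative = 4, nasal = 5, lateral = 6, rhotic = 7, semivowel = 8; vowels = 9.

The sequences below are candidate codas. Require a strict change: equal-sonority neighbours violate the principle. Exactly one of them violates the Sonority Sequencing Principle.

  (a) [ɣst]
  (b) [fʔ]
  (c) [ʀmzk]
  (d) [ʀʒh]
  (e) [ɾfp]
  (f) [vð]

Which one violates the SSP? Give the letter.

f

(a) [ɣst]: profile 4-3-1 — obeys.
(b) [fʔ]: profile 3-1 — obeys.
(c) [ʀmzk]: profile 7-5-4-1 — obeys.
(d) [ʀʒh]: profile 7-4-3 — obeys.
(e) [ɾfp]: profile 7-3-1 — obeys.
(f) [vð]: profile 4-4 — violates.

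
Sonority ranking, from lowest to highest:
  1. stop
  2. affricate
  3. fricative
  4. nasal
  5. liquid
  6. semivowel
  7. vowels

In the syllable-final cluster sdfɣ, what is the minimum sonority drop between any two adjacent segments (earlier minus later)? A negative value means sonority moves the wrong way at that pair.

-2

/s/: fricative = 3.
/d/: stop = 1.
/f/: fricative = 3.
/ɣ/: fricative = 3.
/s/→/d/: change +2.
/d/→/f/: change -2.
/f/→/ɣ/: change +0.
Minimum = -2.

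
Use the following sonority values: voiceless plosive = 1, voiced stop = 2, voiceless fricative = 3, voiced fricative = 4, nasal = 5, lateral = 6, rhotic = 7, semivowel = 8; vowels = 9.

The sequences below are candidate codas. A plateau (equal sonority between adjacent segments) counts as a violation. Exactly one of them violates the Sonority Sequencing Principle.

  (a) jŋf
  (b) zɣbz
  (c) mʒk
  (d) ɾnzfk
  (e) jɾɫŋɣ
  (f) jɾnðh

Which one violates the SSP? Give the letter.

(a) 8-5-3 → obeys
(b) 4-4-2-4 → violates
(c) 5-4-1 → obeys
(d) 7-5-4-3-1 → obeys
(e) 8-7-6-5-4 → obeys
(f) 8-7-5-4-3 → obeys

b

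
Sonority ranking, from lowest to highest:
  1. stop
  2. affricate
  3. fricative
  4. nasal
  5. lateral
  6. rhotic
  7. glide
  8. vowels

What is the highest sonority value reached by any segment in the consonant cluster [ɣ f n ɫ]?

5

/ɣ/ — fricative, sonority 3.
/f/ — fricative, sonority 3.
/n/ — nasal, sonority 4.
/ɫ/ — lateral, sonority 5.
The maximum is 5.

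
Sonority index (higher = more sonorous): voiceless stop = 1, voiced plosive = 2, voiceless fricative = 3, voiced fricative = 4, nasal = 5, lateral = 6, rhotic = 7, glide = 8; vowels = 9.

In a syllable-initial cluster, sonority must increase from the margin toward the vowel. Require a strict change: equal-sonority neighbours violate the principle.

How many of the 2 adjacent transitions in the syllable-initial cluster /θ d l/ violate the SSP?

/θ/ is a voiceless fricative (sonority 3).
/d/ is a voiced plosive (sonority 2).
/l/ is a lateral (sonority 6).
/θ/→/d/: 3→2 (does not rise) — violation.
/d/→/l/: 2→6 (rises) — ok.

1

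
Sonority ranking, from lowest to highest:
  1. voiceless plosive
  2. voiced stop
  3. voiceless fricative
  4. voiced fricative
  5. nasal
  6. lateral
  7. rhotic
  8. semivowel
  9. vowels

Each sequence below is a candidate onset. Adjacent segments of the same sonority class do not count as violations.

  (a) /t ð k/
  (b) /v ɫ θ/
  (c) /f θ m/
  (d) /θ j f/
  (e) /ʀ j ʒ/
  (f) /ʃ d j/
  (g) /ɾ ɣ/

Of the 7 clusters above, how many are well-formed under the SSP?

(a) 1-4-1 → violates
(b) 4-6-3 → violates
(c) 3-3-5 → obeys
(d) 3-8-3 → violates
(e) 7-8-4 → violates
(f) 3-2-8 → violates
(g) 7-4 → violates

1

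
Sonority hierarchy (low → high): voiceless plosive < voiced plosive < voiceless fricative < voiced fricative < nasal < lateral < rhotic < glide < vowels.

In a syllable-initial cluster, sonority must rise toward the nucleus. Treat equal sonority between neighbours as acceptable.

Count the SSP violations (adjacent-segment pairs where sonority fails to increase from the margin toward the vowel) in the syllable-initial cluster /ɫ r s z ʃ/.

/ɫ/: lateral = 6.
/r/: rhotic = 7.
/s/: voiceless fricative = 3.
/z/: voiced fricative = 4.
/ʃ/: voiceless fricative = 3.
/ɫ/→/r/: 6→7 (rises) — ok.
/r/→/s/: 7→3 (does not rise) — violation.
/s/→/z/: 3→4 (rises) — ok.
/z/→/ʃ/: 4→3 (does not rise) — violation.

2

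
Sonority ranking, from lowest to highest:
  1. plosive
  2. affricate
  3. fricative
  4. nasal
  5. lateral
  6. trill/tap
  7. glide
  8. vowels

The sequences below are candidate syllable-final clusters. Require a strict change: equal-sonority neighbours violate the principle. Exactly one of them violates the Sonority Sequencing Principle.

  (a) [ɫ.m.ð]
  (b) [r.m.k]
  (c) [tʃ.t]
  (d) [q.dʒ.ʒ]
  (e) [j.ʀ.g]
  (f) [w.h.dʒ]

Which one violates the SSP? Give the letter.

(a) sonority 5-4-3: well-formed.
(b) sonority 6-4-1: well-formed.
(c) sonority 2-1: well-formed.
(d) sonority 1-2-3: ill-formed.
(e) sonority 7-6-1: well-formed.
(f) sonority 7-3-2: well-formed.

d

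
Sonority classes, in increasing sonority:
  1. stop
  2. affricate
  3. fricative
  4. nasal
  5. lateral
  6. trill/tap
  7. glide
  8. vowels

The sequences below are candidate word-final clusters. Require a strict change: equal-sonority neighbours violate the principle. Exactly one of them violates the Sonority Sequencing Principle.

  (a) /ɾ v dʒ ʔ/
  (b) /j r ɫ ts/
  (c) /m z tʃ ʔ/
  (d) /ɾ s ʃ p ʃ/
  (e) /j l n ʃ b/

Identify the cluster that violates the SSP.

(a) sonority 6-3-2-1: well-formed.
(b) sonority 7-6-5-2: well-formed.
(c) sonority 4-3-2-1: well-formed.
(d) sonority 6-3-3-1-3: ill-formed.
(e) sonority 7-5-4-3-1: well-formed.

d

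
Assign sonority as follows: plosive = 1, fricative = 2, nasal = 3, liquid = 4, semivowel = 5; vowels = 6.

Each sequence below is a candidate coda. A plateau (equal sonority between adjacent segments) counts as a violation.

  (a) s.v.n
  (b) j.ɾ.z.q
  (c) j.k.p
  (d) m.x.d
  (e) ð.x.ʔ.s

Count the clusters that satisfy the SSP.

(a) 2-2-3 → violates
(b) 5-4-2-1 → obeys
(c) 5-1-1 → violates
(d) 3-2-1 → obeys
(e) 2-2-1-2 → violates

2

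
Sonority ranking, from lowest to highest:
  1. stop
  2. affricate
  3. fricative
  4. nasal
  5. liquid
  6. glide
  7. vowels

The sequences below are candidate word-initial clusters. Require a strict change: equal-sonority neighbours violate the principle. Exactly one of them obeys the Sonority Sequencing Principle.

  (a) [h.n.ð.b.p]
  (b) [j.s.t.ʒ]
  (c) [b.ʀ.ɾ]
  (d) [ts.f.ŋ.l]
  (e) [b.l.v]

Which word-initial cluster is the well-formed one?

(a) sonority 3-4-3-1-1: ill-formed.
(b) sonority 6-3-1-3: ill-formed.
(c) sonority 1-5-5: ill-formed.
(d) sonority 2-3-4-5: well-formed.
(e) sonority 1-5-3: ill-formed.

d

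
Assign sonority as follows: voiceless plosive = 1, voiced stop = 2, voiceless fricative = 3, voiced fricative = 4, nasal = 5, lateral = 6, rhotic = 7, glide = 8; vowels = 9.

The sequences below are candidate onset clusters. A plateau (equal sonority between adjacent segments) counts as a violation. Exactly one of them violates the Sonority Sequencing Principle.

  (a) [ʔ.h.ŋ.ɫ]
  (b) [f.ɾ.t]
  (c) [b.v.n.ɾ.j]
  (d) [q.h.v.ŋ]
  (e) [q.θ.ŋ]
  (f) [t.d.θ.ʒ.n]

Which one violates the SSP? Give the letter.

b

(a) [ʔ.h.ŋ.ɫ]: profile 1-3-5-6 — obeys.
(b) [f.ɾ.t]: profile 3-7-1 — violates.
(c) [b.v.n.ɾ.j]: profile 2-4-5-7-8 — obeys.
(d) [q.h.v.ŋ]: profile 1-3-4-5 — obeys.
(e) [q.θ.ŋ]: profile 1-3-5 — obeys.
(f) [t.d.θ.ʒ.n]: profile 1-2-3-4-5 — obeys.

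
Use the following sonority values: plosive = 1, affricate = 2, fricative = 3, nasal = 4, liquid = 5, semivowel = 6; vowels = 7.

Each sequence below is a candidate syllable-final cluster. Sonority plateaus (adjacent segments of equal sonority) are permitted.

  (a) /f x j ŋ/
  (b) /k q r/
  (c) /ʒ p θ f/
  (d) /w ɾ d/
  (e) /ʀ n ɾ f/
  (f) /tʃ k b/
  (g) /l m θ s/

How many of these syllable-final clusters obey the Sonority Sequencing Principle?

3

(a) sonority 3-3-6-4: ill-formed.
(b) sonority 1-1-5: ill-formed.
(c) sonority 3-1-3-3: ill-formed.
(d) sonority 6-5-1: well-formed.
(e) sonority 5-4-5-3: ill-formed.
(f) sonority 2-1-1: well-formed.
(g) sonority 5-4-3-3: well-formed.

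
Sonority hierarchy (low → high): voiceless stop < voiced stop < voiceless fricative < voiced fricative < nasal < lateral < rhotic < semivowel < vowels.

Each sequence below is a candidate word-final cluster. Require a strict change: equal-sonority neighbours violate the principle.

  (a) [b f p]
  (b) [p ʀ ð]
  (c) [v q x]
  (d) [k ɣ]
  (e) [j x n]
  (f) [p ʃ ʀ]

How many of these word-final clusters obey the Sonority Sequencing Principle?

0

(a) [b f p]: profile 2-3-1 — violates.
(b) [p ʀ ð]: profile 1-7-4 — violates.
(c) [v q x]: profile 4-1-3 — violates.
(d) [k ɣ]: profile 1-4 — violates.
(e) [j x n]: profile 8-3-5 — violates.
(f) [p ʃ ʀ]: profile 1-3-7 — violates.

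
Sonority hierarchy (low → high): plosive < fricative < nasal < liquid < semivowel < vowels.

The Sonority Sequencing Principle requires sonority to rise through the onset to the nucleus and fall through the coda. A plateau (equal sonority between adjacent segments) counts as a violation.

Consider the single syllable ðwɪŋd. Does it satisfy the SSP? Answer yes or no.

Onset: /ð/ is a fricative (sonority 2), /w/ is a semivowel (sonority 5); then the nucleus /ɪ/ (sonority 6).
Onset profile 2-5-6 — rises to the nucleus.
Coda: /ŋ/ is a nasal (sonority 3), /d/ is a plosive (sonority 1).
Coda profile 6-3-1 — falls from the nucleus.

yes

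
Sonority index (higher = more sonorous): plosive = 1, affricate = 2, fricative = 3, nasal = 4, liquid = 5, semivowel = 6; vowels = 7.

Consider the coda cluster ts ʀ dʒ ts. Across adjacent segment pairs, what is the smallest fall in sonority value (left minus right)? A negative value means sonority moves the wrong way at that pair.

/ts/ is an affricate (sonority 2).
/ʀ/ is a liquid (sonority 5).
/dʒ/ is an affricate (sonority 2).
/ts/ is an affricate (sonority 2).
/ts/→/ʀ/: change -3.
/ʀ/→/dʒ/: change +3.
/dʒ/→/ts/: change +0.
Minimum = -3.

-3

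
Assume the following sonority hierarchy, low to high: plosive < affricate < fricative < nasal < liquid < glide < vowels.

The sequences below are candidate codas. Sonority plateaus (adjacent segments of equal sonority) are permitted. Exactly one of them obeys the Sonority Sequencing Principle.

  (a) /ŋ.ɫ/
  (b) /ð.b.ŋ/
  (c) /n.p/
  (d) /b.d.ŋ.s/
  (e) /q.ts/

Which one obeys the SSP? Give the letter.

c

(a) /ŋ.ɫ/: profile 4-5 — violates.
(b) /ð.b.ŋ/: profile 3-1-4 — violates.
(c) /n.p/: profile 4-1 — obeys.
(d) /b.d.ŋ.s/: profile 1-1-4-3 — violates.
(e) /q.ts/: profile 1-2 — violates.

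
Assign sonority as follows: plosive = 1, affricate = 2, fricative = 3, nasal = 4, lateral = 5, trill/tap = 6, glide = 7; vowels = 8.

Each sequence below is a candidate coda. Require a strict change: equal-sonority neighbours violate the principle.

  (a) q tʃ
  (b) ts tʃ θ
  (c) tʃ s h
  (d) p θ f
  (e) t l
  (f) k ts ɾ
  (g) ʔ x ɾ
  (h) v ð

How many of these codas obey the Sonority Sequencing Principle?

0

(a) q tʃ: profile 1-2 — violates.
(b) ts tʃ θ: profile 2-2-3 — violates.
(c) tʃ s h: profile 2-3-3 — violates.
(d) p θ f: profile 1-3-3 — violates.
(e) t l: profile 1-5 — violates.
(f) k ts ɾ: profile 1-2-6 — violates.
(g) ʔ x ɾ: profile 1-3-6 — violates.
(h) v ð: profile 3-3 — violates.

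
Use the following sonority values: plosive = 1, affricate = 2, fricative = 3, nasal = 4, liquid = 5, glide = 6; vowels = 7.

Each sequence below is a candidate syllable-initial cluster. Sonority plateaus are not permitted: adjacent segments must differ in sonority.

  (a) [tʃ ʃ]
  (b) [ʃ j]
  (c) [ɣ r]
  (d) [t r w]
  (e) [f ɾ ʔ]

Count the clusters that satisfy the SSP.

4

(a) 2-3 → obeys
(b) 3-6 → obeys
(c) 3-5 → obeys
(d) 1-5-6 → obeys
(e) 3-5-1 → violates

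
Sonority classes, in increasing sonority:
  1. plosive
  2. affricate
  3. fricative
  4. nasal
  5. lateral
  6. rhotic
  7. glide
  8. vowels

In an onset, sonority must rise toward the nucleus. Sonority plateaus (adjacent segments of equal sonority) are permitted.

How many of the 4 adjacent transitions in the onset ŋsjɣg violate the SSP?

/ŋ/: nasal = 4.
/s/: fricative = 3.
/j/: glide = 7.
/ɣ/: fricative = 3.
/g/: plosive = 1.
/ŋ/→/s/: 4→3 (does not rise) — violation.
/s/→/j/: 3→7 (rises) — ok.
/j/→/ɣ/: 7→3 (does not rise) — violation.
/ɣ/→/g/: 3→1 (does not rise) — violation.

3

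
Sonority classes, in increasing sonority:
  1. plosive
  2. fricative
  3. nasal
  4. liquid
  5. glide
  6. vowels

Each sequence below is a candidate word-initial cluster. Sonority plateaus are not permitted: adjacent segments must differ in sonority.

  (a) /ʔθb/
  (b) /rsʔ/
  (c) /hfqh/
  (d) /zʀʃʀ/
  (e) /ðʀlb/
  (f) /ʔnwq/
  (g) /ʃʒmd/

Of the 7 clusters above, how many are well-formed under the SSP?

0

(a) sonority 1-2-1: ill-formed.
(b) sonority 4-2-1: ill-formed.
(c) sonority 2-2-1-2: ill-formed.
(d) sonority 2-4-2-4: ill-formed.
(e) sonority 2-4-4-1: ill-formed.
(f) sonority 1-3-5-1: ill-formed.
(g) sonority 2-2-3-1: ill-formed.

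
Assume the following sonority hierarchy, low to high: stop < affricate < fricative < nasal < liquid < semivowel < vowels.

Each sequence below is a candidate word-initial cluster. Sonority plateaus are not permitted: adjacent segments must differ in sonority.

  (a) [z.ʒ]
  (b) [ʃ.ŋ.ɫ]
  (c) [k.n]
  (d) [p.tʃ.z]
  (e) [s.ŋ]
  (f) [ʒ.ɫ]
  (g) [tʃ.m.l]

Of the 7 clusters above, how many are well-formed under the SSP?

6

(a) 3-3 → violates
(b) 3-4-5 → obeys
(c) 1-4 → obeys
(d) 1-2-3 → obeys
(e) 3-4 → obeys
(f) 3-5 → obeys
(g) 2-4-5 → obeys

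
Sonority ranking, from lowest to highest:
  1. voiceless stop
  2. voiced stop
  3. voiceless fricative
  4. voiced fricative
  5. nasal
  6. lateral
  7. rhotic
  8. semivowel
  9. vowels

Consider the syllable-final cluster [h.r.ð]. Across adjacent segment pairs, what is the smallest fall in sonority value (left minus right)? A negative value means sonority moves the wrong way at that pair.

-4

/h/: voiceless fricative = 3.
/r/: rhotic = 7.
/ð/: voiced fricative = 4.
/h/→/r/: change -4.
/r/→/ð/: change +3.
Minimum = -4.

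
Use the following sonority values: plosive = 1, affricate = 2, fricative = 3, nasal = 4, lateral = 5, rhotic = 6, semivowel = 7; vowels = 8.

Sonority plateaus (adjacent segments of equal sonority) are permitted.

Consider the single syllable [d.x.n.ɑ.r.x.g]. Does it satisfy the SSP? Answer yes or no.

Onset: /d/ is a plosive (sonority 1), /x/ is a fricative (sonority 3), /n/ is a nasal (sonority 4); then the nucleus /ɑ/ (sonority 8).
Onset profile 1-3-4-8 — rises to the nucleus.
Coda: /r/ is a rhotic (sonority 6), /x/ is a fricative (sonority 3), /g/ is a plosive (sonority 1).
Coda profile 8-6-3-1 — falls from the nucleus.

yes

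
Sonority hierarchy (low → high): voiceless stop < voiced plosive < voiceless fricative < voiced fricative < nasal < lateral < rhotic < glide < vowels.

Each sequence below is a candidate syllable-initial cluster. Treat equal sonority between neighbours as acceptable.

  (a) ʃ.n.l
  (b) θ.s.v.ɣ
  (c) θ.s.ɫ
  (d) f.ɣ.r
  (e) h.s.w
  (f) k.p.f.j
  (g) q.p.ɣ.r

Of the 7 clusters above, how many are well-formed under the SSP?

7

(a) ʃ.n.l: profile 3-5-6 — obeys.
(b) θ.s.v.ɣ: profile 3-3-4-4 — obeys.
(c) θ.s.ɫ: profile 3-3-6 — obeys.
(d) f.ɣ.r: profile 3-4-7 — obeys.
(e) h.s.w: profile 3-3-8 — obeys.
(f) k.p.f.j: profile 1-1-3-8 — obeys.
(g) q.p.ɣ.r: profile 1-1-4-7 — obeys.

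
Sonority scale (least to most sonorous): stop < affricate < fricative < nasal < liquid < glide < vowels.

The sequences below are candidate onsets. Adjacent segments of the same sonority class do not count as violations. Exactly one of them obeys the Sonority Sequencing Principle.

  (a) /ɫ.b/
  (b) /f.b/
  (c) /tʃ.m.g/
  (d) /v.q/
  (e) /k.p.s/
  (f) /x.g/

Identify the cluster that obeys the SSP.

e

(a) 5-1 → violates
(b) 3-1 → violates
(c) 2-4-1 → violates
(d) 3-1 → violates
(e) 1-1-3 → obeys
(f) 3-1 → violates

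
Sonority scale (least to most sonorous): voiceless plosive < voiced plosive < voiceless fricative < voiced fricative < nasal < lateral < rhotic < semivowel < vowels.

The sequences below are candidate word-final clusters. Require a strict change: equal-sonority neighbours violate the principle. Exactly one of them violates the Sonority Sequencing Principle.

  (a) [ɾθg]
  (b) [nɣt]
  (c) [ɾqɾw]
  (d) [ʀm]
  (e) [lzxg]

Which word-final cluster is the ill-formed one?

(a) [ɾθg]: profile 7-3-2 — obeys.
(b) [nɣt]: profile 5-4-1 — obeys.
(c) [ɾqɾw]: profile 7-1-7-8 — violates.
(d) [ʀm]: profile 7-5 — obeys.
(e) [lzxg]: profile 6-4-3-2 — obeys.

c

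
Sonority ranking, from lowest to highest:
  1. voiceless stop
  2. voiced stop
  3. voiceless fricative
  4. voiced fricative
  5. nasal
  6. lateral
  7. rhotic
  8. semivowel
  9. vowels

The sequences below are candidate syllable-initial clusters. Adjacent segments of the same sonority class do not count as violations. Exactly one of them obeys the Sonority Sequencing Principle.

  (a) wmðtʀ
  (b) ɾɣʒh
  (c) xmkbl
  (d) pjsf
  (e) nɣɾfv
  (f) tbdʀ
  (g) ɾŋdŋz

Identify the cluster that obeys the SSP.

f

(a) wmðtʀ: profile 8-5-4-1-7 — violates.
(b) ɾɣʒh: profile 7-4-4-3 — violates.
(c) xmkbl: profile 3-5-1-2-6 — violates.
(d) pjsf: profile 1-8-3-3 — violates.
(e) nɣɾfv: profile 5-4-7-3-4 — violates.
(f) tbdʀ: profile 1-2-2-7 — obeys.
(g) ɾŋdŋz: profile 7-5-2-5-4 — violates.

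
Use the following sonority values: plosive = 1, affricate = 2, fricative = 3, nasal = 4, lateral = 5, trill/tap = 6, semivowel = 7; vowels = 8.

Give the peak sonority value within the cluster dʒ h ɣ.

3

/dʒ/ is an affricate (sonority 2).
/h/ is a fricative (sonority 3).
/ɣ/ is a fricative (sonority 3).
The maximum is 3.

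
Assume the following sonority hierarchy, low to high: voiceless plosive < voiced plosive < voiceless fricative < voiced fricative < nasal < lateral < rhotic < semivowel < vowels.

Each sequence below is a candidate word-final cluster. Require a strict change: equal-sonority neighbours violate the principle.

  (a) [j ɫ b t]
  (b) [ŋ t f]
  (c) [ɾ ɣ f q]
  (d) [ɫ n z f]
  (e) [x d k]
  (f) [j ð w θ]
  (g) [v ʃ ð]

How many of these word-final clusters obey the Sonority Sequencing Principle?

4

(a) [j ɫ b t]: profile 8-6-2-1 — obeys.
(b) [ŋ t f]: profile 5-1-3 — violates.
(c) [ɾ ɣ f q]: profile 7-4-3-1 — obeys.
(d) [ɫ n z f]: profile 6-5-4-3 — obeys.
(e) [x d k]: profile 3-2-1 — obeys.
(f) [j ð w θ]: profile 8-4-8-3 — violates.
(g) [v ʃ ð]: profile 4-3-4 — violates.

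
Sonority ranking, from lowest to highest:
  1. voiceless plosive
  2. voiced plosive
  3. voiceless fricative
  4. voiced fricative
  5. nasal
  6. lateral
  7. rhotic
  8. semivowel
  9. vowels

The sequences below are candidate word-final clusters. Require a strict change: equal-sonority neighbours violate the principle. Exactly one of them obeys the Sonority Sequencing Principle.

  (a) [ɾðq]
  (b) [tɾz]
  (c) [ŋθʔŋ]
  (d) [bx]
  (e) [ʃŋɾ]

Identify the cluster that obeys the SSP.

(a) sonority 7-4-1: well-formed.
(b) sonority 1-7-4: ill-formed.
(c) sonority 5-3-1-5: ill-formed.
(d) sonority 2-3: ill-formed.
(e) sonority 3-5-7: ill-formed.

a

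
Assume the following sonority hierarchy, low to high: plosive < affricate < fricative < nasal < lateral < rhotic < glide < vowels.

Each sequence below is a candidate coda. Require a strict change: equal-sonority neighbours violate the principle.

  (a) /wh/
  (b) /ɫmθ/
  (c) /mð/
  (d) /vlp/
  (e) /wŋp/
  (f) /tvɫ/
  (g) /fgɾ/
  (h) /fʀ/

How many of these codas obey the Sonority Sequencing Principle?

4

(a) sonority 7-3: well-formed.
(b) sonority 5-4-3: well-formed.
(c) sonority 4-3: well-formed.
(d) sonority 3-5-1: ill-formed.
(e) sonority 7-4-1: well-formed.
(f) sonority 1-3-5: ill-formed.
(g) sonority 3-1-6: ill-formed.
(h) sonority 3-6: ill-formed.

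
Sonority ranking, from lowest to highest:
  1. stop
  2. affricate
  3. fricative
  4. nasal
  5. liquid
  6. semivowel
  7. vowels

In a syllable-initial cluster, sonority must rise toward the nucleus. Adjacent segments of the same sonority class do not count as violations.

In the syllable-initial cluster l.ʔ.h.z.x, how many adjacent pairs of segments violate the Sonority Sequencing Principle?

/l/: liquid = 5.
/ʔ/: stop = 1.
/h/: fricative = 3.
/z/: fricative = 3.
/x/: fricative = 3.
/l/→/ʔ/: 5→1 (does not rise) — violation.
/ʔ/→/h/: 1→3 (rises) — ok.
/h/→/z/: 3→3 (plateau, allowed) — ok.
/z/→/x/: 3→3 (plateau, allowed) — ok.

1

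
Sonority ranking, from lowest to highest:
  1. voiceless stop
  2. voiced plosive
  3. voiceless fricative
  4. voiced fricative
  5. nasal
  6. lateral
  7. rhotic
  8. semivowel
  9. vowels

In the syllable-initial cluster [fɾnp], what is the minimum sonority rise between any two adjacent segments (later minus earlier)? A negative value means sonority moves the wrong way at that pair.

-4

/f/ — voiceless fricative, sonority 3.
/ɾ/ — rhotic, sonority 7.
/n/ — nasal, sonority 5.
/p/ — voiceless stop, sonority 1.
/f/→/ɾ/: change +4.
/ɾ/→/n/: change -2.
/n/→/p/: change -4.
Minimum = -4.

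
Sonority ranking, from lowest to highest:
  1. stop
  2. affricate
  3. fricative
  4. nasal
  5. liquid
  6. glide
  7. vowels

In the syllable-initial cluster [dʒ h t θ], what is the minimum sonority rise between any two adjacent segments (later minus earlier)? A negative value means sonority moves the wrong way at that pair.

/dʒ/ — affricate, sonority 2.
/h/ — fricative, sonority 3.
/t/ — stop, sonority 1.
/θ/ — fricative, sonority 3.
/dʒ/→/h/: change +1.
/h/→/t/: change -2.
/t/→/θ/: change +2.
Minimum = -2.

-2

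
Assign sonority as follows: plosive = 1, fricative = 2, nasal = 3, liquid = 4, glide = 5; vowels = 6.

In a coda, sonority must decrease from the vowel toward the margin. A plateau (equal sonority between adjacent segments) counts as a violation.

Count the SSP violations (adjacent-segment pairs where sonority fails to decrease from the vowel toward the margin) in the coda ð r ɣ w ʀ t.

2

/ð/ — fricative, sonority 2.
/r/ — liquid, sonority 4.
/ɣ/ — fricative, sonority 2.
/w/ — glide, sonority 5.
/ʀ/ — liquid, sonority 4.
/t/ — plosive, sonority 1.
/ð/→/r/: 2→4 (does not fall) — violation.
/r/→/ɣ/: 4→2 (falls) — ok.
/ɣ/→/w/: 2→5 (does not fall) — violation.
/w/→/ʀ/: 5→4 (falls) — ok.
/ʀ/→/t/: 4→1 (falls) — ok.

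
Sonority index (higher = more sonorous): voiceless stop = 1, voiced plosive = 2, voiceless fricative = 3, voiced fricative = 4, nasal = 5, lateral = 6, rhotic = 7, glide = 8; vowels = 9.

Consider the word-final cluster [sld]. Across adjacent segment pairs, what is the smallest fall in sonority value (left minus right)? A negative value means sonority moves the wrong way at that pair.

-3

/s/: voiceless fricative = 3.
/l/: lateral = 6.
/d/: voiced plosive = 2.
/s/→/l/: change -3.
/l/→/d/: change +4.
Minimum = -3.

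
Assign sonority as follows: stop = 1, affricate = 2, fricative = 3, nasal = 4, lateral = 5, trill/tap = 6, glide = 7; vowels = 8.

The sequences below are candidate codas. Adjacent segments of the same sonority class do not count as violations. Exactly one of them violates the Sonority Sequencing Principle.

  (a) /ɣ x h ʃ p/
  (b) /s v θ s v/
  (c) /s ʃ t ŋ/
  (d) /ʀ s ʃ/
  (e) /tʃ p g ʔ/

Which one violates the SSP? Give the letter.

(a) 3-3-3-3-1 → obeys
(b) 3-3-3-3-3 → obeys
(c) 3-3-1-4 → violates
(d) 6-3-3 → obeys
(e) 2-1-1-1 → obeys

c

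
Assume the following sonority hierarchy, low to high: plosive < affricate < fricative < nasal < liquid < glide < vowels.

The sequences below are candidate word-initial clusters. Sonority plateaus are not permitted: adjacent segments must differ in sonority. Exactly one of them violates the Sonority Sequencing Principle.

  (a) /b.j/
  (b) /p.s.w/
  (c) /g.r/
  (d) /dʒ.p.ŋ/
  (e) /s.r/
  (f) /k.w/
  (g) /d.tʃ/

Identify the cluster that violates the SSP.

d

(a) /b.j/: profile 1-6 — obeys.
(b) /p.s.w/: profile 1-3-6 — obeys.
(c) /g.r/: profile 1-5 — obeys.
(d) /dʒ.p.ŋ/: profile 2-1-4 — violates.
(e) /s.r/: profile 3-5 — obeys.
(f) /k.w/: profile 1-6 — obeys.
(g) /d.tʃ/: profile 1-2 — obeys.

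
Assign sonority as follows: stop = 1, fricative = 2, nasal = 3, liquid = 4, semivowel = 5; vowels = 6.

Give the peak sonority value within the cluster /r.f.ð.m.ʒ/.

/r/ is a liquid (sonority 4).
/f/ is a fricative (sonority 2).
/ð/ is a fricative (sonority 2).
/m/ is a nasal (sonority 3).
/ʒ/ is a fricative (sonority 2).
The maximum is 4.

4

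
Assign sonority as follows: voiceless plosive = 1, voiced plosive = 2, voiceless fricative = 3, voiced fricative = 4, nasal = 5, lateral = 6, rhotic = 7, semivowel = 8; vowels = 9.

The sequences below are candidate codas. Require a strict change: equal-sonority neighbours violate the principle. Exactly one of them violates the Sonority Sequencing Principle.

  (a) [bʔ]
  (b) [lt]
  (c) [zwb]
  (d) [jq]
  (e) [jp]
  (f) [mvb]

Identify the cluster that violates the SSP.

(a) sonority 2-1: well-formed.
(b) sonority 6-1: well-formed.
(c) sonority 4-8-2: ill-formed.
(d) sonority 8-1: well-formed.
(e) sonority 8-1: well-formed.
(f) sonority 5-4-2: well-formed.

c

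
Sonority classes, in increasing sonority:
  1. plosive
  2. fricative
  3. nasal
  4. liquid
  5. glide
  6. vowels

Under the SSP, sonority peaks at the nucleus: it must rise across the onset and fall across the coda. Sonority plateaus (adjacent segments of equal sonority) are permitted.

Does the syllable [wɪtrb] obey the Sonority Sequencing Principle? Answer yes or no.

Onset: /w/ is a glide (sonority 5); then the nucleus /ɪ/ (sonority 6).
Onset profile 5-6 — rises to the nucleus.
Coda: /t/ is a plosive (sonority 1), /r/ is a liquid (sonority 4), /b/ is a plosive (sonority 1).
Coda profile 6-1-4-1 — does not fall throughout.

no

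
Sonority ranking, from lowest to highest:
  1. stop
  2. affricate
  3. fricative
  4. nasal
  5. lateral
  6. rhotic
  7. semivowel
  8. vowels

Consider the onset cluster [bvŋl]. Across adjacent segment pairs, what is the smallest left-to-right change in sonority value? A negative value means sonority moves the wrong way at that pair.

/b/ — stop, sonority 1.
/v/ — fricative, sonority 3.
/ŋ/ — nasal, sonority 4.
/l/ — lateral, sonority 5.
/b/→/v/: change +2.
/v/→/ŋ/: change +1.
/ŋ/→/l/: change +1.
Minimum = 1.

1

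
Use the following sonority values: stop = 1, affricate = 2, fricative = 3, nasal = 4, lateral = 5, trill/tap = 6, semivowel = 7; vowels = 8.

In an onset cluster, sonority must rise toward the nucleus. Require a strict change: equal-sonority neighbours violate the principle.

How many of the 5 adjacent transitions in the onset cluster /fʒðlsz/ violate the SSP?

/f/ — fricative, sonority 3.
/ʒ/ — fricative, sonority 3.
/ð/ — fricative, sonority 3.
/l/ — lateral, sonority 5.
/s/ — fricative, sonority 3.
/z/ — fricative, sonority 3.
/f/→/ʒ/: 3→3 (plateau) — violation.
/ʒ/→/ð/: 3→3 (plateau) — violation.
/ð/→/l/: 3→5 (rises) — ok.
/l/→/s/: 5→3 (does not rise) — violation.
/s/→/z/: 3→3 (plateau) — violation.

4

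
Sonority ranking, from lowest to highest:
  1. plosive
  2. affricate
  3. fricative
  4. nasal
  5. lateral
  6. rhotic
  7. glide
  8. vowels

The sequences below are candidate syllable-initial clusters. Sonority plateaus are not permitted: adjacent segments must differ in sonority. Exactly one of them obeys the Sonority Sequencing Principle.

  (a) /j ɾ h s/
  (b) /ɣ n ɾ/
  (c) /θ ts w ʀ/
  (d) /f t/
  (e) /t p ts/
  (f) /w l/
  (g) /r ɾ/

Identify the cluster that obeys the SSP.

b

(a) sonority 7-6-3-3: ill-formed.
(b) sonority 3-4-6: well-formed.
(c) sonority 3-2-7-6: ill-formed.
(d) sonority 3-1: ill-formed.
(e) sonority 1-1-2: ill-formed.
(f) sonority 7-5: ill-formed.
(g) sonority 6-6: ill-formed.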